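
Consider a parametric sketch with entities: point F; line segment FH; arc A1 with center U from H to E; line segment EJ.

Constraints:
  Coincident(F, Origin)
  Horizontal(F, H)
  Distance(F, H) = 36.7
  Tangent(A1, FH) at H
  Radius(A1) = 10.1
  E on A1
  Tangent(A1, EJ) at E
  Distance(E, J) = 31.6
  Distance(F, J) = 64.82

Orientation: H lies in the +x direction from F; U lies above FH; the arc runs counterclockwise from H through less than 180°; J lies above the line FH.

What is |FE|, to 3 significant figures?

47.5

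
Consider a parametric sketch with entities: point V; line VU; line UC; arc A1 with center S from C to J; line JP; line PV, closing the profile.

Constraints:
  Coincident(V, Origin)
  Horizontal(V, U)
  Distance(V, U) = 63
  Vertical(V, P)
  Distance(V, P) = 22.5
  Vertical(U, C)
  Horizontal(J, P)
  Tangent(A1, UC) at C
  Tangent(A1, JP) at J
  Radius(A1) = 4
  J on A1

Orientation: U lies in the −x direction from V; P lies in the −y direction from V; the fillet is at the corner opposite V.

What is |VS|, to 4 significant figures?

61.83

V is at the origin; VU is horizontal with |VU| = 63.0 and U on the −x side, so U = (-63.00, 0.000). V and P share the same x with |VP| = 22.5 and P on the −y side, so P = (0.000, -22.50). The virtual corner opposite V is at (-63.00, -22.50). A1 meets UC tangentially, so SC is at right angles to UC and A1 meets JP tangentially, so SJ is at right angles to JP, with radius 4.0, so the center S sits 4.0 in from both sides at S = (-59.00, -18.50). Then |VS| = |S − V| = 61.83.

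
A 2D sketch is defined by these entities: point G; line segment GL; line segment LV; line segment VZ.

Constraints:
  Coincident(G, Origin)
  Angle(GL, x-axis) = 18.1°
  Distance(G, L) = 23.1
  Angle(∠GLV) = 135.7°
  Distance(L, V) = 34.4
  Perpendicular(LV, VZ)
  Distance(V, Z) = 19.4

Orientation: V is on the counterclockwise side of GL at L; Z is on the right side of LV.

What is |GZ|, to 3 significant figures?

62.1

G is at the origin; GL runs at 18.1° with length 23.1, so L = 23.1·(cos 18.1°, sin 18.1°) = (22.0, 7.18). ∠GLV = 135.7°, so LV runs at 18.1° + (180° − 135.7°) = 62.4° from the x-axis; with |LV| = 34.4, V = L + 34.4·(cos 62.4°, sin 62.4°) = (37.9, 37.7). LV is perpendicular to VZ; with |VZ| = 19.4 on the right of LV, Z = V + 19.4·(0.886, -0.463) = (55.1, 28.7). Then |GZ| = |Z − G| = 62.1.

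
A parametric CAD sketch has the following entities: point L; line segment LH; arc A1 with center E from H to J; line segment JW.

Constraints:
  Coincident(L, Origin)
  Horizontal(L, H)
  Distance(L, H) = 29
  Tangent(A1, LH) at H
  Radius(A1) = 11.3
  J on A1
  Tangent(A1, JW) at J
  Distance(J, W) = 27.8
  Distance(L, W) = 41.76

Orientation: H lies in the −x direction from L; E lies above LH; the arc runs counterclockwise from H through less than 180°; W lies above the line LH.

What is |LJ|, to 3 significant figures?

20.7

L is at the origin; LH is horizontal with |LH| = 29.0 and H on the −x side, so H = (-29.0, 0.00). A1 meets LH tangentially, so EH is at right angles to LH, so E = H + (0, 11.3) = (-29.0, 11.3). Since EJ ⟂ JW (tangency), |EW| = √(11.3² + 27.8²) = 30.0 regardless of where J sits on A1. So W lies on both circle(L, 41.76) and circle(E, 30.0); the above-LH intersection is W = (-16.3, 38.5). J is the foot of the tangent from W: J = (-17.7, 10.7).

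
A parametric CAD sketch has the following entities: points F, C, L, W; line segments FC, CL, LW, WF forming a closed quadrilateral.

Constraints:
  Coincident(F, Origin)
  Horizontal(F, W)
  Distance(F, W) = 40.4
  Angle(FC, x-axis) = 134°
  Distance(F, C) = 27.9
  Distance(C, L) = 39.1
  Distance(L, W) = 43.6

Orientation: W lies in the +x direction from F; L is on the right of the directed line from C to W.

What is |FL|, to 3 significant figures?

14.3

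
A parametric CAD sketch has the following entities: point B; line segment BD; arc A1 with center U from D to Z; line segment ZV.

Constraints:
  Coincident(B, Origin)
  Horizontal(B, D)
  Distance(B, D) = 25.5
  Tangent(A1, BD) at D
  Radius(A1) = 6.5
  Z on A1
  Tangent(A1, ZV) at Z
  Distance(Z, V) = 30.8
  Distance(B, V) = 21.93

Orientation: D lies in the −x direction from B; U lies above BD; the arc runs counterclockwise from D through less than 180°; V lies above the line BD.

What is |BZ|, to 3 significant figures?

21.3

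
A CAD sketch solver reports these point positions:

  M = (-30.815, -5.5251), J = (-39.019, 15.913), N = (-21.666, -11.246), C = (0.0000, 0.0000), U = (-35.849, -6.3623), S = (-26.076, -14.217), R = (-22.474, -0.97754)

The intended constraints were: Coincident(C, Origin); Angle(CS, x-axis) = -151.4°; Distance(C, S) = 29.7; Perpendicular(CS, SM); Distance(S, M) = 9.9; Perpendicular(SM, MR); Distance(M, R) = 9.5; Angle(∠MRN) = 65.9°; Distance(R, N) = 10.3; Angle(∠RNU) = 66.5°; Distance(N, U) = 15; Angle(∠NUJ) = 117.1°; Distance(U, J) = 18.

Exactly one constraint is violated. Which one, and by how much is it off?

Distance(U, J) = 18 — off by 4.50.

C = (0.00, 0.00) ✓; CS at -151.4° ✓; |CS| = 29.70 ✓; ∠(CS, SM) = 90.00° ✓; |SM| = 9.900 ✓; ∠(SM, MR) = 90.00° ✓; |MR| = 9.500 ✓; ∠MRN = 65.90° ✓; |RN| = 10.30 ✓; ∠RNU = 66.50° ✓; |NU| = 15.00 ✓; ∠NUJ = 117.1° ✓; |UJ| = 22.50 ✗.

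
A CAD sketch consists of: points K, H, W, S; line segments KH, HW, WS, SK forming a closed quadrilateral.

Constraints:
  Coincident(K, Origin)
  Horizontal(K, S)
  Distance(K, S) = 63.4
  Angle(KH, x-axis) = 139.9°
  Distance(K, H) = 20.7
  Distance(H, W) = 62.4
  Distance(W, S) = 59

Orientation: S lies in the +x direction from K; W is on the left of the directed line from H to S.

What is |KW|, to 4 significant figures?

61.28

K is at the origin; K and S share the same y with |KS| = 63.4 and S in +x, so S = (63.4, 0). KH runs at 139.9° with |KH| = 20.7, so H = (-15.83, 13.33). W is determined by |HW| = 62.4 and |WS| = 59.0 together: it lies at the intersection of circle(H, 62.4) and circle(S, 59.0). With |HS| = 80.35, the foot of the radical line on HS is 42.74 from H and the perpendicular offset is √(62.4² − 42.74²) = 45.46. Taking the left-of-HS solution: W = (33.86, 51.07).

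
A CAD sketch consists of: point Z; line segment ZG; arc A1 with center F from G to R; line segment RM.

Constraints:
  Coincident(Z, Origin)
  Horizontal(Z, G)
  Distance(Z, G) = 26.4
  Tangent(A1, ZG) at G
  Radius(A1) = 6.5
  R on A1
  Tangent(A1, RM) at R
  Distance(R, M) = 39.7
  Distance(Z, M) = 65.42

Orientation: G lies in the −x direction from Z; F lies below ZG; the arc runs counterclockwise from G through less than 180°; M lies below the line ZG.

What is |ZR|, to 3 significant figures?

31.6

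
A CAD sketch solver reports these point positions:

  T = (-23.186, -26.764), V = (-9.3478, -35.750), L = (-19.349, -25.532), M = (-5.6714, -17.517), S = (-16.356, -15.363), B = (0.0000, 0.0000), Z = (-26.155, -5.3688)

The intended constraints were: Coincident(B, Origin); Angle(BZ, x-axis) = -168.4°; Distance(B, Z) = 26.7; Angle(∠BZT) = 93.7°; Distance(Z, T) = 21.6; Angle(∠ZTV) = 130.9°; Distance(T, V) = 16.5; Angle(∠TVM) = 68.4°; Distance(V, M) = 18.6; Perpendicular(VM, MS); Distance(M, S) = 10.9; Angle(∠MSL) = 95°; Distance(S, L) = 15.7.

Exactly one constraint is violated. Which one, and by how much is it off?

Distance(S, L) = 15.7 — off by 5.10.

B = (0.00, 0.00) ✓; BZ at -168.4° ✓; |BZ| = 26.70 ✓; ∠BZT = 93.70° ✓; |ZT| = 21.60 ✓; ∠ZTV = 130.9° ✓; |TV| = 16.50 ✓; ∠TVM = 68.40° ✓; |VM| = 18.60 ✓; ∠(VM, MS) = 90.00° ✓; |MS| = 10.90 ✓; ∠MSL = 95.00° ✓; |SL| = 10.60 ✗.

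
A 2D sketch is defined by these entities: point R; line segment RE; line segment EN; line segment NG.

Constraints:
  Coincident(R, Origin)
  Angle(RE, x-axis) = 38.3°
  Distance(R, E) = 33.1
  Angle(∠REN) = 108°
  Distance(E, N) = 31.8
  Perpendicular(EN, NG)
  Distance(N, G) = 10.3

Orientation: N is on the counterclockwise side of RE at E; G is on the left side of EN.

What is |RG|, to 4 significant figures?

47.06

R is at the origin; RE runs at 38.3° with length 33.1, so E = 33.1·(cos 38.3°, sin 38.3°) = (25.98, 20.51). ∠REN = 108.0°, so EN runs at 38.3° + (180° − 108.0°) = 110.3° from the x-axis; with |EN| = 31.8, N = E + 31.8·(cos 110.3°, sin 110.3°) = (14.94, 50.34). EN ⟂ NG; with |NG| = 10.3 on the left of EN, G = N + 10.3·(-0.9379, -0.3469) = (5.283, 46.77). Then |RG| = |G − R| = 47.06.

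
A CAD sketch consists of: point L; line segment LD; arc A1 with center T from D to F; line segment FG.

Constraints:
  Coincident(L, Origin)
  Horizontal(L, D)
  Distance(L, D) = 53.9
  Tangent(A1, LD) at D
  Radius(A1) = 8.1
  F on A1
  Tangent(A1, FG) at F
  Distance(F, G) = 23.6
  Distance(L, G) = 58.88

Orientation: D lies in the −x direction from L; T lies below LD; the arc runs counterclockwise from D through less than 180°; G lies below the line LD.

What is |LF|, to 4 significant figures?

62.11

L is at the origin; L and D share the same y with |LD| = 53.9 and D on the −x side, so D = (-53.90, 0.000). The tangent condition forces TD to be normal to LD, so T = D + (0, -8.1) = (-53.90, -8.100). Since TF ⟂ FG (tangency), |TG| = √(8.1² + 23.6²) = 24.95 regardless of where F sits on A1. So G lies on both circle(L, 58.88) and circle(T, 24.95); the below-LD intersection is G = (-49.05, -32.58). F is the foot of the tangent from G: F = (-60.90, -12.17).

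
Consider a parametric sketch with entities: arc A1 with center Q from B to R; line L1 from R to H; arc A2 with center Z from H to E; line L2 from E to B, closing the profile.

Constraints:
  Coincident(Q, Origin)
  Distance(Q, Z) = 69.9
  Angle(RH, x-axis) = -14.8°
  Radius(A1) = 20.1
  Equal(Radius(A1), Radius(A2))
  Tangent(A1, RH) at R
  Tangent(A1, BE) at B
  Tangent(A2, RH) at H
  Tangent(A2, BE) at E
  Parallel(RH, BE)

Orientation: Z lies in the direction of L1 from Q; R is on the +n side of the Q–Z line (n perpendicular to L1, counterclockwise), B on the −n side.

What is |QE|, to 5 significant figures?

72.733

Tangency of A1 to both parallel lines with radius 20.1 puts R and B at Q ± 20.1·n: R = (5.1345, 19.433), B = (-5.1345, -19.433). Equal radii place H and E the same way about Z: H = Z + 20.1·n = (72.715, 1.5775), E = Z − 20.1·n = (62.446, -37.289). Then |QE| = |E − Q| = 72.733.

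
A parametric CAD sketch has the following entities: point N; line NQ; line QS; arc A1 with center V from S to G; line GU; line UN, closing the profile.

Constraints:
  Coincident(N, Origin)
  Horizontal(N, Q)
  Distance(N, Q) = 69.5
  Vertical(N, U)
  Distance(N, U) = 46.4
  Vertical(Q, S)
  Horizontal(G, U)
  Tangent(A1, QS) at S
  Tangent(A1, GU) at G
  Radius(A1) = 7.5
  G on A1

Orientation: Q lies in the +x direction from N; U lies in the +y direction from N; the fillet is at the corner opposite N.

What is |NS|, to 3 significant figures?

79.6

N is at the origin; N and Q share the same y with |NQ| = 69.5 and Q on the +x side, so Q = (69.5, 0.00). N and U share the same x with |NU| = 46.4 and U on the +y side, so U = (0.00, 46.4). The virtual corner opposite N is at (69.5, 46.4). A1 meets QS tangentially, so VS is at right angles to QS and since A1 is tangent to GU there, VG ⟂ GU, with radius 7.5, so the center V sits 7.5 in from both sides at V = (62.0, 38.9). That places the tangent points at S = (69.5, 38.9) on QS and G = (62.0, 46.4) on GU. Then |NS| = |S − N| = 79.6.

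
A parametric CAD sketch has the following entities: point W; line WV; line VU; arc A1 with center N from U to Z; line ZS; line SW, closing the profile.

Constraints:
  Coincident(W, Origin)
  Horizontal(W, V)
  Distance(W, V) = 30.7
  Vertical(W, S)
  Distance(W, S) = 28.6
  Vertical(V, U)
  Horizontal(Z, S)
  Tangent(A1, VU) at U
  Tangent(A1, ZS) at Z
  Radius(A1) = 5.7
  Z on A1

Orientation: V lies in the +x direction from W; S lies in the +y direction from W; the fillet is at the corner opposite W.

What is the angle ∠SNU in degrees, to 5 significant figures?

167.16°

The virtual corner opposite W is at (30.700, 28.600). Tangency of A1 to VU means the radius NU is perpendicular to VU and A1 meets ZS tangentially, so NZ is at right angles to ZS, with radius 5.7, so the center N sits 5.7 in from both sides at N = (25.000, 22.900). That places the tangent points at U = (30.700, 22.900) on VU and Z = (25.000, 28.600) on ZS. Then cos ∠SNU = NS·NU / (|NS||NU|), giving 167.16°.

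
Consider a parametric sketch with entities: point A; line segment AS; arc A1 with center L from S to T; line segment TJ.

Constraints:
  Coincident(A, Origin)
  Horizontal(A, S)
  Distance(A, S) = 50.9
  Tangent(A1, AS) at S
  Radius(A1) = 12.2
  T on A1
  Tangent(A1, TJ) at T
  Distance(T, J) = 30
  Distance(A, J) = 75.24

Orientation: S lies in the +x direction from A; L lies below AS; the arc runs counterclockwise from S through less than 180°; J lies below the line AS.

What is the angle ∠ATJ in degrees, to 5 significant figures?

158.15°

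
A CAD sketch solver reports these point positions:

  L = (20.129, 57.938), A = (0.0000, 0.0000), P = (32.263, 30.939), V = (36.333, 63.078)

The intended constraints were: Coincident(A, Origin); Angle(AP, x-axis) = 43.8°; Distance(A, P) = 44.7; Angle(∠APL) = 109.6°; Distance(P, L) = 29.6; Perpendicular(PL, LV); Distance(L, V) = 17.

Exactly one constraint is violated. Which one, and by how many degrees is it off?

Perpendicular(PL, LV) — off by 6.60°.

A = (0.00, 0.00) ✓; AP at 43.80° ✓; |AP| = 44.70 ✓; ∠APL = 109.6° ✓; |PL| = 29.60 ✓; ∠(PL, LV) = 96.60° ✗; |LV| = 17.00 ✓.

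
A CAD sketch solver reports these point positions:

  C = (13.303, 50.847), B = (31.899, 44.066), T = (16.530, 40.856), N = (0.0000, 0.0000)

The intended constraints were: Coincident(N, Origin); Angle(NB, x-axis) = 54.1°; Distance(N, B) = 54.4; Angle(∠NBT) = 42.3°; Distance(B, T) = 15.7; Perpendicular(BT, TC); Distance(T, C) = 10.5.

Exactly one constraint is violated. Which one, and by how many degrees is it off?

Perpendicular(BT, TC) — off by 6.10°.

N = (0.00, 0.00) ✓; NB at 54.10° ✓; |NB| = 54.40 ✓; ∠NBT = 42.30° ✓; |BT| = 15.70 ✓; ∠(BT, TC) = 83.90° ✗; |TC| = 10.50 ✓.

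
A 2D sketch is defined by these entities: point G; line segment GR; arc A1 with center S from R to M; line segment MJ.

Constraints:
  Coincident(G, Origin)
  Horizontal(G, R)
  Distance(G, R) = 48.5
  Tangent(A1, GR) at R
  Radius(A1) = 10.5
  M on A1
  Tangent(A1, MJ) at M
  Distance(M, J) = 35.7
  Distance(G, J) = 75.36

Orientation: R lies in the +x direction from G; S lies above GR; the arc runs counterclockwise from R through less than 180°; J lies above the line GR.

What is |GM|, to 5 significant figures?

59.889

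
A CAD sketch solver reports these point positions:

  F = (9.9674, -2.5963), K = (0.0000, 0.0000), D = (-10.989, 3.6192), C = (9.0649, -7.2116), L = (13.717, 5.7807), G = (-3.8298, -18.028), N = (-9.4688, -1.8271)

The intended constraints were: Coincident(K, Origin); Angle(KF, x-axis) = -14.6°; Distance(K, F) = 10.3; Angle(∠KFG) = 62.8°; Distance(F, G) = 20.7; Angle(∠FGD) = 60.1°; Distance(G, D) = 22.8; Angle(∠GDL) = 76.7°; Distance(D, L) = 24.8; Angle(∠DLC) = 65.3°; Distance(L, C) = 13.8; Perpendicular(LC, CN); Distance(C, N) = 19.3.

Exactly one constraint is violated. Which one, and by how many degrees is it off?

Perpendicular(LC, CN) — off by 3.50°.

K = (0.00, 0.00) ✓; KF at -14.60° ✓; |KF| = 10.30 ✓; ∠KFG = 62.80° ✓; |FG| = 20.70 ✓; ∠FGD = 60.10° ✓; |GD| = 22.80 ✓; ∠GDL = 76.70° ✓; |DL| = 24.80 ✓; ∠DLC = 65.30° ✓; |LC| = 13.80 ✓; ∠(LC, CN) = 86.50° ✗; |CN| = 19.30 ✓.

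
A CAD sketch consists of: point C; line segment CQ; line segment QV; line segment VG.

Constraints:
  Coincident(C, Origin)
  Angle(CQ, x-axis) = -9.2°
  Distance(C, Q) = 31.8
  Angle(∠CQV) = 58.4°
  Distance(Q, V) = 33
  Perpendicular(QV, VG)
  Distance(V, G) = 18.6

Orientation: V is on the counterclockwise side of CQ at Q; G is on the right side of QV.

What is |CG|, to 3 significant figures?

48.5

∠CQV = 58.4°, so QV runs at -9.2° + (180° − 58.4°) = 112° from the x-axis; with |QV| = 33.0, V = Q + 33.0·(cos 112°, sin 112°) = (18.8, 25.4). QV ⟂ VG; with |VG| = 18.6 on the right of QV, G = V + 18.6·(0.925, 0.381) = (36.0, 32.5). Then |CG| = |G − C| = 48.5.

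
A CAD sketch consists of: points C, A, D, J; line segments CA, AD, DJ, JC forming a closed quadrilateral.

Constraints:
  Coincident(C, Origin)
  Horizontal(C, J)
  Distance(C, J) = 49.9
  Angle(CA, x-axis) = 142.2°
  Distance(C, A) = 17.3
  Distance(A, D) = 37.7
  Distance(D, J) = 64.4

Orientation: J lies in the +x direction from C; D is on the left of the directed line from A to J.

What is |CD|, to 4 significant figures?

44.44

C is at the origin; CJ is horizontal with |CJ| = 49.9 and J in +x, so J = (49.9, 0). CA runs at 142.2° with |CA| = 17.3, so A = (-13.67, 10.60). D is determined by |AD| = 37.7 and |DJ| = 64.4 together: it lies at the intersection of circle(A, 37.7) and circle(J, 64.4). With |AJ| = 64.45, the foot of the radical line on AJ is 11.07 from A and the perpendicular offset is √(37.7² − 11.07²) = 36.04. Taking the left-of-AJ solution: D = (3.183, 44.33).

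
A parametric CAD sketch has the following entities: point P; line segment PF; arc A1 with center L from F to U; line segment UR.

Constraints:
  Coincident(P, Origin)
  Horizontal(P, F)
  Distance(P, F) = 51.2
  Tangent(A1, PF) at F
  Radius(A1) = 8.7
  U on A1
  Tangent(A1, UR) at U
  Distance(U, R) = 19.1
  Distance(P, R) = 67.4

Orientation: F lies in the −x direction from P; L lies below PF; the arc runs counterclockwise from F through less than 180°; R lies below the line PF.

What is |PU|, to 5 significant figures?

60.357

Checks: |LF| = 8.700 ✓; |LU| = 8.700 ✓; ∠(LU, UR) = 90.00° ✓; |UR| = 19.10 ✓; |PR| = 67.40 ✓.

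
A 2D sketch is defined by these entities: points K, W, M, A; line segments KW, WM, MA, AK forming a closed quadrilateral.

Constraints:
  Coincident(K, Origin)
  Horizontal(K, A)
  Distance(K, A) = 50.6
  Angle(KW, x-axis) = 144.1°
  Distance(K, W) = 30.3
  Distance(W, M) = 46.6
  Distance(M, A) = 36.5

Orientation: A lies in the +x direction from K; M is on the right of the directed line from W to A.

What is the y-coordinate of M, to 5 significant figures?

-7.1830

K is at the origin; K and A share the same y with |KA| = 50.6 and A in +x, so A = (50.6, 0). KW runs at 144.1° with |KW| = 30.3, so W = (-24.544, 17.767). M is determined by |WM| = 46.6 and |MA| = 36.5 together: it lies at the intersection of circle(W, 46.6) and circle(A, 36.5). With |WA| = 77.216, the foot of the radical line on WA is 44.043 from W and the perpendicular offset is √(46.6² − 44.043²) = 15.225. Taking the right-of-WA solution: M = (14.814, -7.1830).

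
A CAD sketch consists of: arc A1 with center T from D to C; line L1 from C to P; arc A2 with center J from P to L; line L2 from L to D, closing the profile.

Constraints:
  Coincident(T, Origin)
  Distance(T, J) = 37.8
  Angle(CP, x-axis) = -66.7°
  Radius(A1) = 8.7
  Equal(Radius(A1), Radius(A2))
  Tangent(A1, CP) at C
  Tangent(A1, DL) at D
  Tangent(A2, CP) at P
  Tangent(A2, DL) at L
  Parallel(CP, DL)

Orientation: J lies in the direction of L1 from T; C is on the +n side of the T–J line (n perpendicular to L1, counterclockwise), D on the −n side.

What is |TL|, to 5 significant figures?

38.788

Tangency of A1 to both parallel lines with radius 8.7 puts C and D at T ± 8.7·n: C = (7.9905, 3.4412), D = (-7.9905, -3.4412). Equal radii place P and L the same way about J: P = J + 8.7·n = (22.942, -31.276), L = J − 8.7·n = (6.9611, -38.159). Then |TL| = |L − T| = 38.788.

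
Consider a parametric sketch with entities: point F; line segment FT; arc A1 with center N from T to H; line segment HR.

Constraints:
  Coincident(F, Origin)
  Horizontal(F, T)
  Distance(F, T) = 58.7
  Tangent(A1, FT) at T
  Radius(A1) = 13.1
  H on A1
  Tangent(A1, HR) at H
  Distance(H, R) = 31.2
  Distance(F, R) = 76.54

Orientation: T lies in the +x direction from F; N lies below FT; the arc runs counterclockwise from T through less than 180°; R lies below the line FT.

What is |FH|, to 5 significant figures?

50.536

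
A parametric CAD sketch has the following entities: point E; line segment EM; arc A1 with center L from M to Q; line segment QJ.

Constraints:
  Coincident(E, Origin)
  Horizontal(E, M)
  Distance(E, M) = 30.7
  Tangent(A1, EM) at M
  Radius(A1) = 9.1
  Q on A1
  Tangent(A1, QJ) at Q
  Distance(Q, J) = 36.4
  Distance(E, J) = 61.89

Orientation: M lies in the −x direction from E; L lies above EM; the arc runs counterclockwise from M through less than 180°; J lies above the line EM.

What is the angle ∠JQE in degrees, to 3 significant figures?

154°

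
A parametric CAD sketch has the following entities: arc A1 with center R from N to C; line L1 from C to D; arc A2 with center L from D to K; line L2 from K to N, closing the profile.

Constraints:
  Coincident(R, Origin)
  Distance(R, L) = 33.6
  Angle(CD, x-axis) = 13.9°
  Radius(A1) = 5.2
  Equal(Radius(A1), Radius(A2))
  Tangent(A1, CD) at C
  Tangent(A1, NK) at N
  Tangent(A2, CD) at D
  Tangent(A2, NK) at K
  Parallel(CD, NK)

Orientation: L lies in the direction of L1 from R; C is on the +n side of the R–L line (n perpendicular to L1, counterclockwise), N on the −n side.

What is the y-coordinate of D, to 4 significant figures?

13.12

Tangency of A1 to both parallel lines with radius 5.2 puts C and N at R ± 5.2·n: C = (-1.249, 5.048), N = (1.249, -5.048). Equal radii place D and K the same way about L: D = L + 5.2·n = (31.37, 13.12), K = L − 5.2·n = (33.87, 3.024). So D.y = 13.12.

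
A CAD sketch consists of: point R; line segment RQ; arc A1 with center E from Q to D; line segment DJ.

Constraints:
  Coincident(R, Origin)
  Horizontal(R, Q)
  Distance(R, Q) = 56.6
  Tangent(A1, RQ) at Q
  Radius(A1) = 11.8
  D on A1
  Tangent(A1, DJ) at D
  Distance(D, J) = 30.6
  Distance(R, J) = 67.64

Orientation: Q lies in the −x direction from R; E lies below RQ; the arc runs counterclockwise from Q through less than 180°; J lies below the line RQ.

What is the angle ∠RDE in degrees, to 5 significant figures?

15.577°

R is at the origin; RQ is horizontal with |RQ| = 56.6 and Q on the −x side, so Q = (-56.600, 0.0000). The tangent condition forces EQ to be normal to RQ, so E = Q + (0, -11.8) = (-56.600, -11.800). Since ED ⟂ DJ (tangency), |EJ| = √(11.8² + 30.6²) = 32.796 regardless of where D sits on A1. So J lies on both circle(R, 67.64) and circle(E, 32.796); the below-RQ intersection is J = (-51.239, -44.155). D is the foot of the tangent from J: D = (-66.768, -17.788).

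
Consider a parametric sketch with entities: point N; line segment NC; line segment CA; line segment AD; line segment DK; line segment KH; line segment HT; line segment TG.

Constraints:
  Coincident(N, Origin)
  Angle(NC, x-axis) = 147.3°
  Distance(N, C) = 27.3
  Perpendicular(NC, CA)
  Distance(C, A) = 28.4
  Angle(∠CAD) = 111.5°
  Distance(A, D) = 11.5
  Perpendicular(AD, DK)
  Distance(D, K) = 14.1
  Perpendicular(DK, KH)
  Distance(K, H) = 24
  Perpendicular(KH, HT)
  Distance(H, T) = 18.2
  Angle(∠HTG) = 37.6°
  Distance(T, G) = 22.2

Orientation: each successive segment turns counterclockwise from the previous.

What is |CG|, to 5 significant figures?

17.277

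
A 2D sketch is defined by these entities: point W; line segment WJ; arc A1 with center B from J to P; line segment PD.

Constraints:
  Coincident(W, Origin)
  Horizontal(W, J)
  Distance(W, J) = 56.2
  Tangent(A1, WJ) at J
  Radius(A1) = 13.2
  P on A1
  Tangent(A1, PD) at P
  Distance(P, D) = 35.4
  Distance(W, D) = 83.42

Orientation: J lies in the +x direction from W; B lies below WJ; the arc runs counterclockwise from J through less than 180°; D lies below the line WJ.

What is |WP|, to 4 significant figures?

50.42

W is at the origin; WJ is horizontal with |WJ| = 56.2 and J on the +x side, so J = (56.20, 0.000). Tangency of A1 to WJ means the radius BJ is perpendicular to WJ, so B = J + (0, -13.2) = (56.20, -13.20). Since BP ⟂ PD (tangency), |BD| = √(13.2² + 35.4²) = 37.78 regardless of where P sits on A1. So D lies on both circle(W, 83.42) and circle(B, 37.78); the below-WJ intersection is D = (67.28, -49.32). P is the foot of the tangent from D: P = (45.73, -21.24).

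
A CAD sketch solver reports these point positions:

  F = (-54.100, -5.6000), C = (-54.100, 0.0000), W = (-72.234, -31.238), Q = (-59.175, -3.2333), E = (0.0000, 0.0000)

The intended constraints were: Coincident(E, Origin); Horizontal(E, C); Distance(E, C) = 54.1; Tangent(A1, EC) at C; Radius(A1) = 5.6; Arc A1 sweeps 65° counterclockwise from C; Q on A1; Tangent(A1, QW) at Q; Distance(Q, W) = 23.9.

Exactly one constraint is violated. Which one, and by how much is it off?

Distance(Q, W) = 23.9 — off by 7.00.

E = (0.00, 0.00) ✓; E.y = 0.00, C.y = 0.00 ✓; |EC| = 54.10 ✓; ∠(FC, CE) = 90.00° ✓; |FC| = 5.600 ✓; bearing(F→Q) − bearing(F→C) = 65.00° ✓; |FQ| = 5.600 ✓; ∠(FQ, QW) = 90.00° ✓; |QW| = 30.90 ✗.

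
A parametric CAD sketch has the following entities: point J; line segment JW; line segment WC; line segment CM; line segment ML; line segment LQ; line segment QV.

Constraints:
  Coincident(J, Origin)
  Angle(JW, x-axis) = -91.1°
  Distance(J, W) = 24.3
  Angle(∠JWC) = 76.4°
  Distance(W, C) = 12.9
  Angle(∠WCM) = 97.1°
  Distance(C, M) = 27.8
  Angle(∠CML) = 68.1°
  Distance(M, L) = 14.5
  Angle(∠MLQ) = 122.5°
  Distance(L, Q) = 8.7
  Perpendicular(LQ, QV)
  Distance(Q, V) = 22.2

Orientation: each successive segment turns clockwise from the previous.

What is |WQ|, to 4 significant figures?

15.60

J is at the origin; JW runs at -91.1° with length 24.3, so W = (-0.4665, -24.30). ∠JWC = 76.4° gives WC at 165.3° from the x-axis; with |WC| = 12.9, C = (-12.94, -21.02). ∠WCM = 97.1° gives CM at 82.40° from the x-axis; with |CM| = 27.8, M = (-9.268, 6.534). ∠CML = 68.1° gives ML at -29.50° from the x-axis; with |ML| = 14.5, L = (3.353, -0.6064). ∠MLQ = 122.5° gives LQ at -87.00° from the x-axis; with |LQ| = 8.7, Q = (3.808, -9.294). Then |WQ| = |Q − W| = 15.60.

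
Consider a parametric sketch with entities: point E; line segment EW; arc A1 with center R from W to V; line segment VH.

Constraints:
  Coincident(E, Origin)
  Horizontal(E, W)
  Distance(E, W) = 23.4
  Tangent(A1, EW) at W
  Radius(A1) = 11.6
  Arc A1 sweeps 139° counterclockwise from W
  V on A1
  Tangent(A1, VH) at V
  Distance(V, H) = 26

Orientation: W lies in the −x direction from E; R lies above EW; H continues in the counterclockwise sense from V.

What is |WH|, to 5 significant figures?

39.293

On A1, W sits at bearing -90° from R; a 139° counterclockwise sweep puts V at bearing 49°, so V = R + 11.6·(cos 49°, sin 49°) = (-15.790, 20.355). The tangent condition forces RV to be normal to VH, so VH runs along (−sin 49°, cos 49°); with |VH| = 26.0, H = (-35.412, 37.412). Then |WH| = |H − W| = 39.293.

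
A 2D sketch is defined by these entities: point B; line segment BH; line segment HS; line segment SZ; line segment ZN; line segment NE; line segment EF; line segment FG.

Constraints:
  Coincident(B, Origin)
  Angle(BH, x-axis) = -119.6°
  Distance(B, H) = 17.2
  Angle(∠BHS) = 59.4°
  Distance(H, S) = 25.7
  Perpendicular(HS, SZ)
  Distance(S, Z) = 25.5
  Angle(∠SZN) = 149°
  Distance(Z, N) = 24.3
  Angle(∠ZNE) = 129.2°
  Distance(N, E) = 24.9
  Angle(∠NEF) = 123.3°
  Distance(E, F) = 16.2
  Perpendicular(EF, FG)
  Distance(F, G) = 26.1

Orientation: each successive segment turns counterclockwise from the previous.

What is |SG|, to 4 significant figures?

34.96

B is at the origin; BH runs at -119.6° with length 17.2, so H = (-8.496, -14.96). ∠BHS = 59.4° gives HS at 1.000° from the x-axis; with |HS| = 25.7, S = (17.20, -14.51). The perpendicularity gives SZ at right angles to HS, so SZ runs at 91.00°; with |SZ| = 25.5, Z = (16.76, 10.99). ∠SZN = 149.0° gives ZN at 122.0° from the x-axis; with |ZN| = 24.3, N = (3.878, 31.60). ∠ZNE = 129.2° gives NE at 172.8° from the x-axis; with |NE| = 24.9, E = (-20.83, 34.72). ∠NEF = 123.3° gives EF at -130.5° from the x-axis; with |EF| = 16.2, F = (-31.35, 22.40). EF ⟂ FG, so FG runs at -40.50°; with |FG| = 26.1, G = (-11.50, 5.449). Then |SG| = |G − S| = 34.96.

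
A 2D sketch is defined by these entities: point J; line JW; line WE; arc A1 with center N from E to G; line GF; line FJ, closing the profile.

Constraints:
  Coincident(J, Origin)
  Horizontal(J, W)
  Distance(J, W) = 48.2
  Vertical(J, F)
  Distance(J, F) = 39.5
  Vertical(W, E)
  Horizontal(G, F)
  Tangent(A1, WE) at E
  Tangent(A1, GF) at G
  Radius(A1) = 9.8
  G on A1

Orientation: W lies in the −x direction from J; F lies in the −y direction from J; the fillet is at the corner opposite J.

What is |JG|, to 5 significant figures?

55.089

The virtual corner opposite J is at (-48.200, -39.500). A1 meets WE tangentially, so NE is at right angles to WE and A1 meets GF tangentially, so NG is at right angles to GF, with radius 9.8, so the center N sits 9.8 in from both sides at N = (-38.400, -29.700). That places the tangent points at E = (-48.200, -29.700) on WE and G = (-38.400, -39.500) on GF. Then |JG| = |G − J| = 55.089.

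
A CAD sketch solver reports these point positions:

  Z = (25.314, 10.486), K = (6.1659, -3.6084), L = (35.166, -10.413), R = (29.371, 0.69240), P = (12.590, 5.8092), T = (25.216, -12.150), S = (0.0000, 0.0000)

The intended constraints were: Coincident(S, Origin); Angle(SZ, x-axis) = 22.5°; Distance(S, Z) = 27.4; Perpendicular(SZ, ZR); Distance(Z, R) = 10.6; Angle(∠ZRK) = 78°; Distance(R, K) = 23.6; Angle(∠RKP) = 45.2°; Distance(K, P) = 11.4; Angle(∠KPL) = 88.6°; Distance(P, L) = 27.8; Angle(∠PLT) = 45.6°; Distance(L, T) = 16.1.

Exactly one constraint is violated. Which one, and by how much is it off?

Distance(L, T) = 16.1 — off by 6.00.

S = (0.00, 0.00) ✓; SZ at 22.50° ✓; |SZ| = 27.40 ✓; ∠(SZ, ZR) = 90.00° ✓; |ZR| = 10.60 ✓; ∠ZRK = 78.00° ✓; |RK| = 23.60 ✓; ∠RKP = 45.20° ✓; |KP| = 11.40 ✓; ∠KPL = 88.60° ✓; |PL| = 27.80 ✓; ∠PLT = 45.60° ✓; |LT| = 10.10 ✗.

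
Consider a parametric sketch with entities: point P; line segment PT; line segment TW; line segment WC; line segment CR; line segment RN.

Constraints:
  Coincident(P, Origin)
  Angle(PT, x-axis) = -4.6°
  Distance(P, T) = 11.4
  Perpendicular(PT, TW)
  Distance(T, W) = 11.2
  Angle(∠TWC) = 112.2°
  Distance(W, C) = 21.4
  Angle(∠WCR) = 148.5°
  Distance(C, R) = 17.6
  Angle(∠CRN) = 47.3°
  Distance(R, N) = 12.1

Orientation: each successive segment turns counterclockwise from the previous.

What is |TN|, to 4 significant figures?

29.07

P is at the origin; PT runs at -4.6° with length 11.4, so T = (11.36, -0.9143). PT ⟂ TW, so TW runs at 85.40°; with |TW| = 11.2, W = (12.26, 10.25). ∠TWC = 112.2° gives WC at 153.2° from the x-axis; with |WC| = 21.4, C = (-6.840, 19.90). ∠WCR = 148.5° gives CR at -175.3° from the x-axis; with |CR| = 17.6, R = (-24.38, 18.46). ∠CRN = 47.3° gives RN at -42.60° from the x-axis; with |RN| = 12.1, N = (-15.47, 10.27). Then |TN| = |N − T| = 29.07.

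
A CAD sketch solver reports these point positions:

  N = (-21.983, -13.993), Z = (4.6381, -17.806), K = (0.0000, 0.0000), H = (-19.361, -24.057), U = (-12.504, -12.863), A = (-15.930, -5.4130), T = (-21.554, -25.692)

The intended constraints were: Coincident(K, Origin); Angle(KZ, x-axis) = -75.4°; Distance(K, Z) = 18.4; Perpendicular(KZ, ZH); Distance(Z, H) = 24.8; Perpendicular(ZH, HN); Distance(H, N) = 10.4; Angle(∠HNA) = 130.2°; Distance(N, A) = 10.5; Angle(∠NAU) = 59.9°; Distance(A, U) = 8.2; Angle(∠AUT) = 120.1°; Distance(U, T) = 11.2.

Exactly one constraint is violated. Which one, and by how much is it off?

Distance(U, T) = 11.2 — off by 4.50.

K = (0.00, 0.00) ✓; KZ at -75.40° ✓; |KZ| = 18.40 ✓; ∠(KZ, ZH) = 90.00° ✓; |ZH| = 24.80 ✓; ∠(ZH, HN) = 90.00° ✓; |HN| = 10.40 ✓; ∠HNA = 130.2° ✓; |NA| = 10.50 ✓; ∠NAU = 59.90° ✓; |AU| = 8.200 ✓; ∠AUT = 120.1° ✓; |UT| = 15.70 ✗.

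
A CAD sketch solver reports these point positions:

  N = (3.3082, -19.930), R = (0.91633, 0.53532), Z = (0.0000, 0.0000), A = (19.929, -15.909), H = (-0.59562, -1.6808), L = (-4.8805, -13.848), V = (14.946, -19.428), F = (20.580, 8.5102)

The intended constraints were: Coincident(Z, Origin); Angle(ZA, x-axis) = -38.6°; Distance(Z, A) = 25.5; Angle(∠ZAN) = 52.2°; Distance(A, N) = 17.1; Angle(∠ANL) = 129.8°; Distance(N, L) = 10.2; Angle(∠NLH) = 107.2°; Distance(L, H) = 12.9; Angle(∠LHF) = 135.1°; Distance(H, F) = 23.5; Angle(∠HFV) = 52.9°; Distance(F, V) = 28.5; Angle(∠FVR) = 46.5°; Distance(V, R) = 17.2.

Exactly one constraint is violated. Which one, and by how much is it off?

Distance(V, R) = 17.2 — off by 7.20.

Z = (0.00, 0.00) ✓; ZA at -38.60° ✓; |ZA| = 25.50 ✓; ∠ZAN = 52.20° ✓; |AN| = 17.10 ✓; ∠ANL = 129.8° ✓; |NL| = 10.20 ✓; ∠NLH = 107.2° ✓; |LH| = 12.90 ✓; ∠LHF = 135.1° ✓; |HF| = 23.50 ✓; ∠HFV = 52.90° ✓; |FV| = 28.50 ✓; ∠FVR = 46.50° ✓; |VR| = 24.40 ✗.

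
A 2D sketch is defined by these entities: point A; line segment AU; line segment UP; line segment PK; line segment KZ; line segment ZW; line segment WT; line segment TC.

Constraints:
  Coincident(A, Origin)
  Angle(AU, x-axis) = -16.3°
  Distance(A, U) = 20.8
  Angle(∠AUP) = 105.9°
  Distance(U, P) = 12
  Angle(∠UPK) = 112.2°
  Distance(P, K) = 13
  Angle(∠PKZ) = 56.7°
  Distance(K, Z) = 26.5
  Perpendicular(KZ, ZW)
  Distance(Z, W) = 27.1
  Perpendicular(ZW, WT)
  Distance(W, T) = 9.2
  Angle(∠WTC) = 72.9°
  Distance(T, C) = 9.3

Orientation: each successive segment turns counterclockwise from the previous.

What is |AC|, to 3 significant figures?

30.4

ZW is perpendicular to WT, so WT runs at 68.9°; with |WT| = 9.2, T = (37.8, -11.0). ∠WTC = 72.9° gives TC at 176° from the x-axis; with |TC| = 9.3, C = (28.6, -10.4). Then |AC| = |C − A| = 30.4.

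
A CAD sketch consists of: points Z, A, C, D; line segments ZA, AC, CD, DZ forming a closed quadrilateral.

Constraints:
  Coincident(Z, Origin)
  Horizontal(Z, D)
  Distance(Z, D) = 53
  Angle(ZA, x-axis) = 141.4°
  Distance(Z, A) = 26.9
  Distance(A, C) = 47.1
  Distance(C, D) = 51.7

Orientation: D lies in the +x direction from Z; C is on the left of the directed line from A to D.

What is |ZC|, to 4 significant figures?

44.60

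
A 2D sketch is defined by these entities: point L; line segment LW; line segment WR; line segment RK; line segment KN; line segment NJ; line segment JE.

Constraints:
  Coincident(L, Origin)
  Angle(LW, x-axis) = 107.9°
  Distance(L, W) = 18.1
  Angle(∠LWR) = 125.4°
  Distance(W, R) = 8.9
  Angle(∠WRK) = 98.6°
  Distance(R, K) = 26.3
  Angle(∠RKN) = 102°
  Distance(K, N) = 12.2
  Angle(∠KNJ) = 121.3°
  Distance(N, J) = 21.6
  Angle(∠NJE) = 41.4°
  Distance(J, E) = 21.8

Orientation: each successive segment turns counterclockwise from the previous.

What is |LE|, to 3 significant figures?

16.7

L is at the origin; LW runs at 107.9° with length 18.1, so W = (-5.56, 17.2). ∠LWR = 125.4° gives WR at 162° from the x-axis; with |WR| = 8.9, R = (-14.1, 19.9). ∠WRK = 98.6° gives RK at -116° from the x-axis; with |RK| = 26.3, K = (-25.6, -3.72). ∠RKN = 102.0° gives KN at -38.1° from the x-axis; with |KN| = 12.2, N = (-16.0, -11.2). ∠KNJ = 121.3° gives NJ at 20.6° from the x-axis; with |NJ| = 21.6, J = (4.20, -3.65). ∠NJE = 41.4° gives JE at 159° from the x-axis; with |JE| = 21.8, E = (-16.2, 4.10). Then |LE| = |E − L| = 16.7.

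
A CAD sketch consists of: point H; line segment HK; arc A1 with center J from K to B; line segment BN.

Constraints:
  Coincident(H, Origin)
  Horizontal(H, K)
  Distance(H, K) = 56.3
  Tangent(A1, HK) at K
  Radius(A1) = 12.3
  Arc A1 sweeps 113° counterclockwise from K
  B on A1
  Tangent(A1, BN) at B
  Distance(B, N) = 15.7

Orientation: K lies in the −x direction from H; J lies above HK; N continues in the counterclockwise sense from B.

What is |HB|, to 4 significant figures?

48.12

Since A1 is tangent to HK there, JK ⟂ HK, so J = K + (0, 12.3) = (-56.30, 12.30). On A1, K sits at bearing -90° from J; a 113° counterclockwise sweep puts B at bearing 23°, so B = J + 12.3·(cos 23°, sin 23°) = (-44.98, 17.11). Then |HB| = |B − H| = 48.12.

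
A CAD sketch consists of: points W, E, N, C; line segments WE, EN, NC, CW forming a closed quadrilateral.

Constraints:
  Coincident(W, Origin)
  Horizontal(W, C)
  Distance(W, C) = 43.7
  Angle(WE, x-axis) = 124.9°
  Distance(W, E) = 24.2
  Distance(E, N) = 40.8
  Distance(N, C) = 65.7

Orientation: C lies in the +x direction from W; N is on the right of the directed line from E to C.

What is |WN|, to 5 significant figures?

27.848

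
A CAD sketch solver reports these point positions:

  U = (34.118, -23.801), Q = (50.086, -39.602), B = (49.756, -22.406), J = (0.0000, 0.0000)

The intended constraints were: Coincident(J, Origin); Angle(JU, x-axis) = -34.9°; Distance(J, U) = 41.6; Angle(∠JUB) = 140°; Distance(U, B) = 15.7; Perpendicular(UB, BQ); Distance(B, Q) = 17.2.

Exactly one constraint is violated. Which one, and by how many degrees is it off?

Perpendicular(UB, BQ) — off by 4.00°.

J = (0.00, 0.00) ✓; JU at -34.90° ✓; |JU| = 41.60 ✓; ∠JUB = 140.0° ✓; |UB| = 15.70 ✓; ∠(UB, BQ) = 94.00° ✗; |BQ| = 17.20 ✓.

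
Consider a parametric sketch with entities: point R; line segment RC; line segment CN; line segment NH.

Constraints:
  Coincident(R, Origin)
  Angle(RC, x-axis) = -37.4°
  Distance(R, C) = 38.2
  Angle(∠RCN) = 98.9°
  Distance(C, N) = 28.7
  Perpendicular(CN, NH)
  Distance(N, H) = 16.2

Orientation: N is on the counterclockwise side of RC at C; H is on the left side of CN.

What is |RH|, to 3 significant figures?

40.8

∠RCN = 98.9°, so CN runs at -37.4° + (180° − 98.9°) = 43.7° from the x-axis; with |CN| = 28.7, N = C + 28.7·(cos 43.7°, sin 43.7°) = (51.1, -3.37). CN ⟂ NH; with |NH| = 16.2 on the left of CN, H = N + 16.2·(-0.691, 0.723) = (39.9, 8.34). Then |RH| = |H − R| = 40.8.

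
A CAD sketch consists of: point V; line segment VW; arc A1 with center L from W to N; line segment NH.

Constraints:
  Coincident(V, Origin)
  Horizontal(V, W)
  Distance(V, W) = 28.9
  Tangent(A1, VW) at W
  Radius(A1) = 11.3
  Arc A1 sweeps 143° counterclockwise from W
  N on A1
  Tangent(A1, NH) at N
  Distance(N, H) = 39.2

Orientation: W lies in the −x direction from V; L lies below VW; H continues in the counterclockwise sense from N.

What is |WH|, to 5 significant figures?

50.291

V is at the origin; V and W share the same y with |VW| = 28.9 and W on the −x side, so W = (-28.900, 0.0000). The tangent condition forces LW to be normal to VW, so L = W + (0, -11.3) = (-28.900, -11.300). On A1, W sits at bearing 90° from L; a 143° counterclockwise sweep puts N at bearing 233°, so N = L + 11.3·(cos 233°, sin 233°) = (-35.701, -20.325). Since A1 is tangent to NH there, LN ⟂ NH, so NH runs along (−sin 233°, cos 233°); with |NH| = 39.2, H = (-4.3940, -43.916). Then |WH| = |H − W| = 50.291.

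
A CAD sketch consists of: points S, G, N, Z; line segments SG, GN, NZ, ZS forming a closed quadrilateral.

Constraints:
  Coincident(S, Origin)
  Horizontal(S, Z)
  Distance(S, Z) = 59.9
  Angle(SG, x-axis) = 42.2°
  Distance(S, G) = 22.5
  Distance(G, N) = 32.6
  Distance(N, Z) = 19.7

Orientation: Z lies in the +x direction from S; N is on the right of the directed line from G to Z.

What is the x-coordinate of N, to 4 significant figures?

41.24

S is at the origin; SZ is horizontal with |SZ| = 59.9 and Z in +x, so Z = (59.9, 0). SG runs at 42.2° with |SG| = 22.5, so G = (16.67, 15.11). N is determined by |GN| = 32.6 and |NZ| = 19.7 together: it lies at the intersection of circle(G, 32.6) and circle(Z, 19.7). With |GZ| = 45.80, the foot of the radical line on GZ is 30.26 from G and the perpendicular offset is √(32.6² − 30.26²) = 12.12. Taking the right-of-GZ solution: N = (41.24, -6.312).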